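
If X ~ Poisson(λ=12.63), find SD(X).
3.5539

We have X ~ Poisson(λ=12.63).

For a Poisson distribution with λ=12.63:
σ = √Var(X) = 3.5539

The standard deviation is the square root of the variance.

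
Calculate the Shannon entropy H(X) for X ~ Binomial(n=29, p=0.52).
2.4085 nats

We have X ~ Binomial(n=29, p=0.52).

The Shannon entropy measures the uncertainty or information content of the distribution.

For a Binomial distribution with n=29, p=0.52:
H(X) = 2.4085 nats

(In bits, this would be 3.4747 bits.)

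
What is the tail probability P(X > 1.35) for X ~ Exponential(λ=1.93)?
0.073866

We have X ~ Exponential(λ=1.93).

P(X > 1.35) = 1 - P(X ≤ 1.35)
                = 1 - F(1.35)
                = 1 - 0.926134
                = 0.073866

So there's approximately a 7.4% chance that X exceeds 1.35.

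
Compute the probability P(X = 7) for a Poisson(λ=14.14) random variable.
0.016210

We have X ~ Poisson(λ=14.14).

For a Poisson distribution, the PMF gives us the probability of each outcome.

Using the PMF formula:
P(X = 7) = 0.016210

Rounded to 4 decimal places: 0.0162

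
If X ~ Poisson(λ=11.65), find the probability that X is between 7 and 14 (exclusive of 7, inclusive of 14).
0.696782

We have X ~ Poisson(λ=11.65).

To find P(7 < X ≤ 14), we use:
P(7 < X ≤ 14) = P(X ≤ 14) - P(X ≤ 7)
                 = F(14) - F(7)
                 = 0.802729 - 0.105947
                 = 0.696782

So there's approximately a 69.7% chance that X falls in this range.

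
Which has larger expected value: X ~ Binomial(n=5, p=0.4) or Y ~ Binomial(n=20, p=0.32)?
Y has larger mean (6.4000 > 2.0000)

Compute the expected value for each distribution:

X ~ Binomial(n=5, p=0.4):
E[X] = 2.0000

Y ~ Binomial(n=20, p=0.32):
E[Y] = 6.4000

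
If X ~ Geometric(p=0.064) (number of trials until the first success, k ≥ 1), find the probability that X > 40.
0.070963

We have X ~ Geometric(p=0.064) (number of trials until the first success, k ≥ 1).

P(X > 40) = 1 - P(X ≤ 40)
                = 1 - F(40)
                = 1 - 0.929037
                = 0.070963

So there's approximately a 7.1% chance that X exceeds 40.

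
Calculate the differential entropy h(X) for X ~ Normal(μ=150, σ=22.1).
4.5145 nats

We have X ~ Normal(μ=150, σ=22.1).

The differential entropy measures the uncertainty or information content of the distribution.

For a Normal distribution with μ=150, σ=22.1:
h(X) = 4.5145 nats

(In bits, this would be 6.5131 bits.)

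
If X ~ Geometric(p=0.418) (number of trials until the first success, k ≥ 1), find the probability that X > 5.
0.066775

We have X ~ Geometric(p=0.418) (number of trials until the first success, k ≥ 1).

P(X > 5) = 1 - P(X ≤ 5)
                = 1 - F(5)
                = 1 - 0.933225
                = 0.066775

So there's approximately a 6.7% chance that X exceeds 5.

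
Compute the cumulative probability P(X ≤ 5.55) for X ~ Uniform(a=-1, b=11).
0.545833

We have X ~ Uniform(a=-1, b=11).

The CDF gives us P(X ≤ k).

Using the CDF:
P(X ≤ 5.55) = 0.545833

This means there's approximately a 54.6% chance that X is at most 5.55.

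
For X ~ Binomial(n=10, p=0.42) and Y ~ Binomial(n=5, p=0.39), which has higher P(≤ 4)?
Y has higher probability (P(Y ≤ 4) = 0.9910 > P(X ≤ 4) = 0.5822)

Compute P(≤ 4) for each distribution:

X ~ Binomial(n=10, p=0.42):
P(X ≤ 4) = 0.5822

Y ~ Binomial(n=5, p=0.39):
P(Y ≤ 4) = 0.9910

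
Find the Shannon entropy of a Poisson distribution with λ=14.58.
2.7528 nats

We have X ~ Poisson(λ=14.58).

The Shannon entropy measures the uncertainty or information content of the distribution.

For a Poisson distribution with λ=14.58:
H(X) = 2.7528 nats

(In bits, this would be 3.9715 bits.)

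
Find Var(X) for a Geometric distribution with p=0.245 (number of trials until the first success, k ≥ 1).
12.5781

We have X ~ Geometric(p=0.245) (number of trials until the first success, k ≥ 1).

For a Geometric distribution with p=0.245 (number of trials until the first success, k ≥ 1):
Var(X) = 12.5781

The variance measures the spread of the distribution around the mean.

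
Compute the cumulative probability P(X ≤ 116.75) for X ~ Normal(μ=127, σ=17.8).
0.282361

We have X ~ Normal(μ=127, σ=17.8).

The CDF gives us P(X ≤ k).

Using the CDF:
P(X ≤ 116.75) = 0.282361

This means there's approximately a 28.2% chance that X is at most 116.75.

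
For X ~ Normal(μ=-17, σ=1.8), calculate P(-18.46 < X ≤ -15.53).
0.584290

We have X ~ Normal(μ=-17, σ=1.8).

To find P(-18.46 < X ≤ -15.53), we use:
P(-18.46 < X ≤ -15.53) = P(X ≤ -15.53) - P(X ≤ -18.46)
                 = F(-15.53) - F(-18.46)
                 = 0.792941 - 0.208651
                 = 0.584290

So there's approximately a 58.4% chance that X falls in this range.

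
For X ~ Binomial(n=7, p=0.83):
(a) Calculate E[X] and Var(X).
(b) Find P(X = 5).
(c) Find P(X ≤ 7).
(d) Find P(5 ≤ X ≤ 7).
(a) E[X] = 5.8100, Var(X) = 0.9877
(b) P(X = 5) = 0.239060
(c) P(X ≤ 7) = 1.000000
(d) P(5 ≤ X ≤ 7) = 0.899480

We have X ~ Binomial(n=7, p=0.83).

(a) Moments:
E[X] = 5.8100
Var(X) = 0.9877
σ = √Var(X) = 0.9938

(b) Point probability using PMF:
P(X = 5) = 0.239060

(c) Cumulative probability using CDF:
P(X ≤ 7) = F(7) = 1.000000

(d) Range probability:
P(5 ≤ X ≤ 7) = P(X ≤ 7) - P(X ≤ 4)
                   = F(7) - F(4)
                   = 1.000000 - 0.100520
                   = 0.899480

This means approximately 89.9% of outcomes fall in the interval [5, 7].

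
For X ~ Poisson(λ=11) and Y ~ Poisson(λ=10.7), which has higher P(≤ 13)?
Y has higher probability (P(Y ≤ 13) = 0.8083 > P(X ≤ 13) = 0.7813)

Compute P(≤ 13) for each distribution:

X ~ Poisson(λ=11):
P(X ≤ 13) = 0.7813

Y ~ Poisson(λ=10.7):
P(Y ≤ 13) = 0.8083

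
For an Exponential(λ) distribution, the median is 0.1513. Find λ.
λ = 4.5813

For X ~ Exponential(λ), the CDF is F(x) = 1 - e^(-λx).
The median m satisfies F(m) = 0.5:
1 - e^(-λm) = 0.5
e^(-λm) = 0.5
λm = ln(2)
m = ln(2) / λ

Given m = 0.1513:
λ = ln(2) / 0.1513 = 0.693147 / 0.1513 = 4.5813

Verification: ln(2) / 4.5813 = 0.1513 ✓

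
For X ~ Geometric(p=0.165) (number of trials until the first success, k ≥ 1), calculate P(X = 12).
0.022700

We have X ~ Geometric(p=0.165) (number of trials until the first success, k ≥ 1).

For a Geometric distribution, the PMF gives us the probability of each outcome.

Using the PMF formula:
P(X = 12) = 0.022700

Rounded to 4 decimal places: 0.0227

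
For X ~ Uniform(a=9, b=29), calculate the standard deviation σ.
5.7735

We have X ~ Uniform(a=9, b=29).

For a Uniform distribution with a=9, b=29:
σ = √Var(X) = 5.7735

The standard deviation is the square root of the variance.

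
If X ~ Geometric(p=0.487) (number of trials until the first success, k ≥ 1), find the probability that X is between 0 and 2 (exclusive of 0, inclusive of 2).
0.736831

We have X ~ Geometric(p=0.487) (number of trials until the first success, k ≥ 1).

To find P(0 < X ≤ 2), we use:
P(0 < X ≤ 2) = P(X ≤ 2) - P(X ≤ 0)
                 = F(2) - F(0)
                 = 0.736831 - 0.000000
                 = 0.736831

So there's approximately a 73.7% chance that X falls in this range.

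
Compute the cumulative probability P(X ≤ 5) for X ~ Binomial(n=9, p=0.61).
0.492217

We have X ~ Binomial(n=9, p=0.61).

The CDF gives us P(X ≤ k).

Using the CDF:
P(X ≤ 5) = 0.492217

This means there's approximately a 49.2% chance that X is at most 5.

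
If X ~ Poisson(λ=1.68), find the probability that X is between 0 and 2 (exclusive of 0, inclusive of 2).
0.576119

We have X ~ Poisson(λ=1.68).

To find P(0 < X ≤ 2), we use:
P(0 < X ≤ 2) = P(X ≤ 2) - P(X ≤ 0)
                 = F(2) - F(0)
                 = 0.762493 - 0.186374
                 = 0.576119

So there's approximately a 57.6% chance that X falls in this range.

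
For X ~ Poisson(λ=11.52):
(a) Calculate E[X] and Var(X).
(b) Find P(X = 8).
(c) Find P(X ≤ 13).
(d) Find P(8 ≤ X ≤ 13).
(a) E[X] = 11.5200, Var(X) = 11.5200
(b) P(X = 8) = 0.076388
(c) P(X ≤ 13) = 0.731036
(d) P(8 ≤ X ≤ 13) = 0.618367

We have X ~ Poisson(λ=11.52).

(a) Moments:
E[X] = 11.5200
Var(X) = 11.5200
σ = √Var(X) = 3.3941

(b) Point probability using PMF:
P(X = 8) = 0.076388

(c) Cumulative probability using CDF:
P(X ≤ 13) = F(13) = 0.731036

(d) Range probability:
P(8 ≤ X ≤ 13) = P(X ≤ 13) - P(X ≤ 7)
                   = F(13) - F(7)
                   = 0.731036 - 0.112669
                   = 0.618367

This means approximately 61.8% of outcomes fall in the interval [8, 13].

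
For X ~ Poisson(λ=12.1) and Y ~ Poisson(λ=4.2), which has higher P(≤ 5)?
Y has higher probability (P(Y ≤ 5) = 0.7531 > P(X ≤ 5) = 0.0191)

Compute P(≤ 5) for each distribution:

X ~ Poisson(λ=12.1):
P(X ≤ 5) = 0.0191

Y ~ Poisson(λ=4.2):
P(Y ≤ 5) = 0.7531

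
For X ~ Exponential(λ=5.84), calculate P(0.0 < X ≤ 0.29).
0.816144

We have X ~ Exponential(λ=5.84).

To find P(0.0 < X ≤ 0.29), we use:
P(0.0 < X ≤ 0.29) = P(X ≤ 0.29) - P(X ≤ 0.0)
                 = F(0.29) - F(0.0)
                 = 0.816144 - 0.000000
                 = 0.816144

So there's approximately a 81.6% chance that X falls in this range.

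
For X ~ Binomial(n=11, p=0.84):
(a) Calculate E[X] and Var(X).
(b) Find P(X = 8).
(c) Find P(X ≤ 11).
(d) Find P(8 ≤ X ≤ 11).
(a) E[X] = 9.2400, Var(X) = 1.4784
(b) P(X = 8) = 0.167524
(c) P(X ≤ 11) = 1.000000
(d) P(8 ≤ X ≤ 11) = 0.915435

We have X ~ Binomial(n=11, p=0.84).

(a) Moments:
E[X] = 9.2400
Var(X) = 1.4784
σ = √Var(X) = 1.2159

(b) Point probability using PMF:
P(X = 8) = 0.167524

(c) Cumulative probability using CDF:
P(X ≤ 11) = F(11) = 1.000000

(d) Range probability:
P(8 ≤ X ≤ 11) = P(X ≤ 11) - P(X ≤ 7)
                   = F(11) - F(7)
                   = 1.000000 - 0.084565
                   = 0.915435

This means approximately 91.5% of outcomes fall in the interval [8, 11].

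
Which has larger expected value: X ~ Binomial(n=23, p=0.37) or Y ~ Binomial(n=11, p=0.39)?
X has larger mean (8.5100 > 4.2900)

Compute the expected value for each distribution:

X ~ Binomial(n=23, p=0.37):
E[X] = 8.5100

Y ~ Binomial(n=11, p=0.39):
E[Y] = 4.2900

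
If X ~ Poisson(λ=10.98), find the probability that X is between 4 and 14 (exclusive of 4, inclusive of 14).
0.840185

We have X ~ Poisson(λ=10.98).

To find P(4 < X ≤ 14), we use:
P(4 < X ≤ 14) = P(X ≤ 14) - P(X ≤ 4)
                 = F(14) - F(4)
                 = 0.855495 - 0.015310
                 = 0.840185

So there's approximately a 84.0% chance that X falls in this range.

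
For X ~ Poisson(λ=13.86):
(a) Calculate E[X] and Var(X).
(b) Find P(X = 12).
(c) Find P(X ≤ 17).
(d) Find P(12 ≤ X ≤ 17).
(a) E[X] = 13.8600, Var(X) = 13.8600
(b) P(X = 12) = 0.100346
(c) P(X ≤ 17) = 0.837029
(d) P(12 ≤ X ≤ 17) = 0.565002

We have X ~ Poisson(λ=13.86).

(a) Moments:
E[X] = 13.8600
Var(X) = 13.8600
σ = √Var(X) = 3.7229

(b) Point probability using PMF:
P(X = 12) = 0.100346

(c) Cumulative probability using CDF:
P(X ≤ 17) = F(17) = 0.837029

(d) Range probability:
P(12 ≤ X ≤ 17) = P(X ≤ 17) - P(X ≤ 11)
                   = F(17) - F(11)
                   = 0.837029 - 0.272027
                   = 0.565002

This means approximately 56.5% of outcomes fall in the interval [12, 17].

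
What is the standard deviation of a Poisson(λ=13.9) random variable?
3.7283

We have X ~ Poisson(λ=13.9).

For a Poisson distribution with λ=13.9:
σ = √Var(X) = 3.7283

The standard deviation is the square root of the variance.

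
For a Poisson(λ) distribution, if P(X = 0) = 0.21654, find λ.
λ = 1.5300

For a Poisson(λ) distribution, the PMF at 0 is:
P(X = 0) = λ^0 e^(-λ) / 0! = e^(-λ)

Given P(X = 0) = 0.21654:
e^(-λ) = 0.21654
-λ = ln(0.21654)
λ = -ln(0.21654) = 1.5300

Verification: e^(-1.5300) = 0.21654 ✓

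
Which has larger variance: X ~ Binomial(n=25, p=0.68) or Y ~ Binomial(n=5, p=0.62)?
X has larger variance (5.4400 > 1.1780)

Compute the variance for each distribution:

X ~ Binomial(n=25, p=0.68):
Var(X) = 5.4400

Y ~ Binomial(n=5, p=0.62):
Var(Y) = 1.1780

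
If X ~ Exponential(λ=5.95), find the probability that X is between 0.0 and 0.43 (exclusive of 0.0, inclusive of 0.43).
0.922579

We have X ~ Exponential(λ=5.95).

To find P(0.0 < X ≤ 0.43), we use:
P(0.0 < X ≤ 0.43) = P(X ≤ 0.43) - P(X ≤ 0.0)
                 = F(0.43) - F(0.0)
                 = 0.922579 - 0.000000
                 = 0.922579

So there's approximately a 92.3% chance that X falls in this range.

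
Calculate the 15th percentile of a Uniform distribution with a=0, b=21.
3.1500

We have X ~ Uniform(a=0, b=21).

We want to find x such that P(X ≤ x) = 0.15.

This is the 15th percentile, which means 15% of values fall below this point.

Using the inverse CDF (quantile function):
x = F⁻¹(0.15) = 3.1500

Verification: P(X ≤ 3.1500) = 0.15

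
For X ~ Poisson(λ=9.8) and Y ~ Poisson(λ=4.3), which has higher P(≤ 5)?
Y has higher probability (P(Y ≤ 5) = 0.7367 > P(X ≤ 5) = 0.0750)

Compute P(≤ 5) for each distribution:

X ~ Poisson(λ=9.8):
P(X ≤ 5) = 0.0750

Y ~ Poisson(λ=4.3):
P(Y ≤ 5) = 0.7367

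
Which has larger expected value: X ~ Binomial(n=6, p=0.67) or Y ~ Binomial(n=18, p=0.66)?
Y has larger mean (11.8800 > 4.0200)

Compute the expected value for each distribution:

X ~ Binomial(n=6, p=0.67):
E[X] = 4.0200

Y ~ Binomial(n=18, p=0.66):
E[Y] = 11.8800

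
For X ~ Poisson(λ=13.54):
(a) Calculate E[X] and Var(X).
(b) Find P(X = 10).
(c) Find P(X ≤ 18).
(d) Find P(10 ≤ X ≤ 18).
(a) E[X] = 13.5400, Var(X) = 13.5400
(b) P(X = 10) = 0.075176
(c) P(X ≤ 18) = 0.906466
(d) P(10 ≤ X ≤ 18) = 0.773437

We have X ~ Poisson(λ=13.54).

(a) Moments:
E[X] = 13.5400
Var(X) = 13.5400
σ = √Var(X) = 3.6797

(b) Point probability using PMF:
P(X = 10) = 0.075176

(c) Cumulative probability using CDF:
P(X ≤ 18) = F(18) = 0.906466

(d) Range probability:
P(10 ≤ X ≤ 18) = P(X ≤ 18) - P(X ≤ 9)
                   = F(18) - F(9)
                   = 0.906466 - 0.133028
                   = 0.773437

This means approximately 77.3% of outcomes fall in the interval [10, 18].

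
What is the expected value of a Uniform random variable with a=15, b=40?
27.5000

We have X ~ Uniform(a=15, b=40).

For a Uniform distribution with a=15, b=40:
E[X] = 27.5000

This is the expected (average) value of X.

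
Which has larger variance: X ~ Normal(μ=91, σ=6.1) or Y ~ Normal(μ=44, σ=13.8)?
Y has larger variance (190.4400 > 37.2100)

Compute the variance for each distribution:

X ~ Normal(μ=91, σ=6.1):
Var(X) = 37.2100

Y ~ Normal(μ=44, σ=13.8):
Var(Y) = 190.4400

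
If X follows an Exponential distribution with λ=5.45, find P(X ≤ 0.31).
0.815388

We have X ~ Exponential(λ=5.45).

The CDF gives us P(X ≤ k).

Using the CDF:
P(X ≤ 0.31) = 0.815388

This means there's approximately a 81.5% chance that X is at most 0.31.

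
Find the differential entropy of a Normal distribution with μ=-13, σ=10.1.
3.7315 nats

We have X ~ Normal(μ=-13, σ=10.1).

The differential entropy measures the uncertainty or information content of the distribution.

For a Normal distribution with μ=-13, σ=10.1:
h(X) = 3.7315 nats

(In bits, this would be 5.3834 bits.)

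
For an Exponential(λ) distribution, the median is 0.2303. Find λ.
λ = 3.0098

For X ~ Exponential(λ), the CDF is F(x) = 1 - e^(-λx).
The median m satisfies F(m) = 0.5:
1 - e^(-λm) = 0.5
e^(-λm) = 0.5
λm = ln(2)
m = ln(2) / λ

Given m = 0.2303:
λ = ln(2) / 0.2303 = 0.693147 / 0.2303 = 3.0098

Verification: ln(2) / 3.0098 = 0.2303 ✓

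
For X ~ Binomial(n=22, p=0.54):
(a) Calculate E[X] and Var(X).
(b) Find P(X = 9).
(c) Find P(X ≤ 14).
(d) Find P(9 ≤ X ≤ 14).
(a) E[X] = 11.8800, Var(X) = 5.4648
(b) P(X = 9) = 0.080190
(c) P(X ≤ 14) = 0.869313
(d) P(9 ≤ X ≤ 14) = 0.795141

We have X ~ Binomial(n=22, p=0.54).

(a) Moments:
E[X] = 11.8800
Var(X) = 5.4648
σ = √Var(X) = 2.3377

(b) Point probability using PMF:
P(X = 9) = 0.080190

(c) Cumulative probability using CDF:
P(X ≤ 14) = F(14) = 0.869313

(d) Range probability:
P(9 ≤ X ≤ 14) = P(X ≤ 14) - P(X ≤ 8)
                   = F(14) - F(8)
                   = 0.869313 - 0.074172
                   = 0.795141

This means approximately 79.5% of outcomes fall in the interval [9, 14].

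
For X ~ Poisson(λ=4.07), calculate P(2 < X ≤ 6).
0.653880

We have X ~ Poisson(λ=4.07).

To find P(2 < X ≤ 6), we use:
P(2 < X ≤ 6) = P(X ≤ 6) - P(X ≤ 2)
                 = F(6) - F(2)
                 = 0.881905 - 0.228025
                 = 0.653880

So there's approximately a 65.4% chance that X falls in this range.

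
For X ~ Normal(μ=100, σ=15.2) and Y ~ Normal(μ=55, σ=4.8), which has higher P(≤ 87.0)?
Y has higher probability (P(Y ≤ 87.0) = 1.0000 > P(X ≤ 87.0) = 0.1962)

Compute P(≤ 87.0) for each distribution:

X ~ Normal(μ=100, σ=15.2):
P(X ≤ 87.0) = 0.1962

Y ~ Normal(μ=55, σ=4.8):
P(Y ≤ 87.0) = 1.0000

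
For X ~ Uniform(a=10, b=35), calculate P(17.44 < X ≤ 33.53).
0.643600

We have X ~ Uniform(a=10, b=35).

To find P(17.44 < X ≤ 33.53), we use:
P(17.44 < X ≤ 33.53) = P(X ≤ 33.53) - P(X ≤ 17.44)
                 = F(33.53) - F(17.44)
                 = 0.941200 - 0.297600
                 = 0.643600

So there's approximately a 64.4% chance that X falls in this range.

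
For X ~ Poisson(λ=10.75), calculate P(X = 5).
0.025656

We have X ~ Poisson(λ=10.75).

For a Poisson distribution, the PMF gives us the probability of each outcome.

Using the PMF formula:
P(X = 5) = 0.025656

Rounded to 4 decimal places: 0.0257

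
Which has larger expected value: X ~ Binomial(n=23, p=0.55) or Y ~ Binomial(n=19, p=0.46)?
X has larger mean (12.6500 > 8.7400)

Compute the expected value for each distribution:

X ~ Binomial(n=23, p=0.55):
E[X] = 12.6500

Y ~ Binomial(n=19, p=0.46):
E[Y] = 8.7400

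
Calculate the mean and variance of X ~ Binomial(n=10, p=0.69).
E[X] = 6.9000, Var(X) = 2.1390

We have X ~ Binomial(n=10, p=0.69).

For a Binomial distribution with n=10, p=0.69:

Expected value:
E[X] = 6.9000

Variance:
Var(X) = 2.1390

Standard deviation:
σ = √Var(X) = 1.4625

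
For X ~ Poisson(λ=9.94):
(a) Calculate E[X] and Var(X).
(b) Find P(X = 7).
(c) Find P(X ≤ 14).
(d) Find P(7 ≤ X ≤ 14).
(a) E[X] = 9.9400, Var(X) = 9.9400
(b) P(X = 7) = 0.091704
(c) P(X ≤ 14) = 0.919629
(d) P(7 ≤ X ≤ 14) = 0.785658

We have X ~ Poisson(λ=9.94).

(a) Moments:
E[X] = 9.9400
Var(X) = 9.9400
σ = √Var(X) = 3.1528

(b) Point probability using PMF:
P(X = 7) = 0.091704

(c) Cumulative probability using CDF:
P(X ≤ 14) = F(14) = 0.919629

(d) Range probability:
P(7 ≤ X ≤ 14) = P(X ≤ 14) - P(X ≤ 6)
                   = F(14) - F(6)
                   = 0.919629 - 0.133970
                   = 0.785658

This means approximately 78.6% of outcomes fall in the interval [7, 14].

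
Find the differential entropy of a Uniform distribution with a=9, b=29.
2.9957 nats

We have X ~ Uniform(a=9, b=29).

The differential entropy measures the uncertainty or information content of the distribution.

For a Uniform distribution with a=9, b=29:
h(X) = 2.9957 nats

(In bits, this would be 4.3219 bits.)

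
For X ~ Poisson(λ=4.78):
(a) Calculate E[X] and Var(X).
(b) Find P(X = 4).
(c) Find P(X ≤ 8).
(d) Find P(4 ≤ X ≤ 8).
(a) E[X] = 4.7800, Var(X) = 4.7800
(b) P(X = 4) = 0.182630
(c) P(X ≤ 8) = 0.945326
(d) P(4 ≤ X ≤ 8) = 0.648051

We have X ~ Poisson(λ=4.78).

(a) Moments:
E[X] = 4.7800
Var(X) = 4.7800
σ = √Var(X) = 2.1863

(b) Point probability using PMF:
P(X = 4) = 0.182630

(c) Cumulative probability using CDF:
P(X ≤ 8) = F(8) = 0.945326

(d) Range probability:
P(4 ≤ X ≤ 8) = P(X ≤ 8) - P(X ≤ 3)
                   = F(8) - F(3)
                   = 0.945326 - 0.297275
                   = 0.648051

This means approximately 64.8% of outcomes fall in the interval [4, 8].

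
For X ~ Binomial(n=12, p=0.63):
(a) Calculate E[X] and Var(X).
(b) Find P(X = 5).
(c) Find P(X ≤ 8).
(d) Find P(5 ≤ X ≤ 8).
(a) E[X] = 7.5600, Var(X) = 2.7972
(b) P(X = 5) = 0.074617
(c) P(X ≤ 8) = 0.705330
(d) P(5 ≤ X ≤ 8) = 0.669391

We have X ~ Binomial(n=12, p=0.63).

(a) Moments:
E[X] = 7.5600
Var(X) = 2.7972
σ = √Var(X) = 1.6725

(b) Point probability using PMF:
P(X = 5) = 0.074617

(c) Cumulative probability using CDF:
P(X ≤ 8) = F(8) = 0.705330

(d) Range probability:
P(5 ≤ X ≤ 8) = P(X ≤ 8) - P(X ≤ 4)
                   = F(8) - F(4)
                   = 0.705330 - 0.035939
                   = 0.669391

This means approximately 66.9% of outcomes fall in the interval [5, 8].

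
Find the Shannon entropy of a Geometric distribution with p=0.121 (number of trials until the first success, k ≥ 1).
3.0489 nats

We have X ~ Geometric(p=0.121) (number of trials until the first success, k ≥ 1).

The Shannon entropy measures the uncertainty or information content of the distribution.

For a Geometric distribution with p=0.121 (number of trials until the first success, k ≥ 1):
H(X) = 3.0489 nats

(In bits, this would be 4.3986 bits.)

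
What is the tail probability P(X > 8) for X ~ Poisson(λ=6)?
0.152763

We have X ~ Poisson(λ=6).

P(X > 8) = 1 - P(X ≤ 8)
                = 1 - F(8)
                = 1 - 0.847237
                = 0.152763

So there's approximately a 15.3% chance that X exceeds 8.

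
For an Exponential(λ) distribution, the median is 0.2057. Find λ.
λ = 3.3697

For X ~ Exponential(λ), the CDF is F(x) = 1 - e^(-λx).
The median m satisfies F(m) = 0.5:
1 - e^(-λm) = 0.5
e^(-λm) = 0.5
λm = ln(2)
m = ln(2) / λ

Given m = 0.2057:
λ = ln(2) / 0.2057 = 0.693147 / 0.2057 = 3.3697

Verification: ln(2) / 3.3697 = 0.2057 ✓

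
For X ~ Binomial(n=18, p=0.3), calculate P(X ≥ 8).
0.140683

We have X ~ Binomial(n=18, p=0.3).

For discrete distributions, P(X ≥ 8) = 1 - P(X ≤ 7).

P(X ≤ 7) = 0.859317
P(X ≥ 8) = 1 - 0.859317 = 0.140683

So there's approximately a 14.1% chance that X is at least 8.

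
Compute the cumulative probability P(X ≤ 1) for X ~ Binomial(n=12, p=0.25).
0.158382

We have X ~ Binomial(n=12, p=0.25).

The CDF gives us P(X ≤ k).

Using the CDF:
P(X ≤ 1) = 0.158382

This means there's approximately a 15.8% chance that X is at most 1.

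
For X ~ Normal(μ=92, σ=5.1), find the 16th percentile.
86.9283

We have X ~ Normal(μ=92, σ=5.1).

We want to find x such that P(X ≤ x) = 0.16.

This is the 16th percentile, which means 16% of values fall below this point.

Using the inverse CDF (quantile function):
x = F⁻¹(0.16) = 86.9283

Verification: P(X ≤ 86.9283) = 0.16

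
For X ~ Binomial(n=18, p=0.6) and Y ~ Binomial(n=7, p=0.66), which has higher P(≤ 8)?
Y has higher probability (P(Y ≤ 8) = 1.0000 > P(X ≤ 8) = 0.1347)

Compute P(≤ 8) for each distribution:

X ~ Binomial(n=18, p=0.6):
P(X ≤ 8) = 0.1347

Y ~ Binomial(n=7, p=0.66):
P(Y ≤ 8) = 1.0000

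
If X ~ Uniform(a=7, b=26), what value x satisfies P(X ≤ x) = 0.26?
11.9400

We have X ~ Uniform(a=7, b=26).

We want to find x such that P(X ≤ x) = 0.26.

This is the 26th percentile, which means 26% of values fall below this point.

Using the inverse CDF (quantile function):
x = F⁻¹(0.26) = 11.9400

Verification: P(X ≤ 11.9400) = 0.26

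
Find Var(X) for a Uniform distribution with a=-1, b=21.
40.3333

We have X ~ Uniform(a=-1, b=21).

For a Uniform distribution with a=-1, b=21:
Var(X) = 40.3333

The variance measures the spread of the distribution around the mean.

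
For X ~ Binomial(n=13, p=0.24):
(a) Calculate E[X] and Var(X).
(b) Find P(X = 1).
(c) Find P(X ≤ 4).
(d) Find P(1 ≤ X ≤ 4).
(a) E[X] = 3.1200, Var(X) = 2.3712
(b) P(X = 1) = 0.115856
(c) P(X ≤ 4) = 0.818436
(d) P(1 ≤ X ≤ 4) = 0.790214

We have X ~ Binomial(n=13, p=0.24).

(a) Moments:
E[X] = 3.1200
Var(X) = 2.3712
σ = √Var(X) = 1.5399

(b) Point probability using PMF:
P(X = 1) = 0.115856

(c) Cumulative probability using CDF:
P(X ≤ 4) = F(4) = 0.818436

(d) Range probability:
P(1 ≤ X ≤ 4) = P(X ≤ 4) - P(X ≤ 0)
                   = F(4) - F(0)
                   = 0.818436 - 0.028221
                   = 0.790214

This means approximately 79.0% of outcomes fall in the interval [1, 4].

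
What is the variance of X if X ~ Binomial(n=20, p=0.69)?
4.2780

We have X ~ Binomial(n=20, p=0.69).

For a Binomial distribution with n=20, p=0.69:
Var(X) = 4.2780

The variance measures the spread of the distribution around the mean.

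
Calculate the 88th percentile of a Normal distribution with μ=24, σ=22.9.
50.9072

We have X ~ Normal(μ=24, σ=22.9).

We want to find x such that P(X ≤ x) = 0.88.

This is the 88th percentile, which means 88% of values fall below this point.

Using the inverse CDF (quantile function):
x = F⁻¹(0.88) = 50.9072

Verification: P(X ≤ 50.9072) = 0.88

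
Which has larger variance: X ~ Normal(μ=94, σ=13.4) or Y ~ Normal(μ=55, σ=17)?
Y has larger variance (289.0000 > 179.5600)

Compute the variance for each distribution:

X ~ Normal(μ=94, σ=13.4):
Var(X) = 179.5600

Y ~ Normal(μ=55, σ=17):
Var(Y) = 289.0000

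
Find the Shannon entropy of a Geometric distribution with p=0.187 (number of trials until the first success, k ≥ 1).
2.5767 nats

We have X ~ Geometric(p=0.187) (number of trials until the first success, k ≥ 1).

The Shannon entropy measures the uncertainty or information content of the distribution.

For a Geometric distribution with p=0.187 (number of trials until the first success, k ≥ 1):
H(X) = 2.5767 nats

(In bits, this would be 3.7174 bits.)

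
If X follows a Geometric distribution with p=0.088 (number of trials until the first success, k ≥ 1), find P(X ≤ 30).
0.936927

We have X ~ Geometric(p=0.088) (number of trials until the first success, k ≥ 1).

The CDF gives us P(X ≤ k).

Using the CDF:
P(X ≤ 30) = 0.936927

This means there's approximately a 93.7% chance that X is at most 30.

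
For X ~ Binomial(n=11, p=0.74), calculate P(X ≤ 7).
0.314569

We have X ~ Binomial(n=11, p=0.74).

The CDF gives us P(X ≤ k).

Using the CDF:
P(X ≤ 7) = 0.314569

This means there's approximately a 31.5% chance that X is at most 7.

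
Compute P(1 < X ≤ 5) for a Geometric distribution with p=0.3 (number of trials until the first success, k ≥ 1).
0.531930

We have X ~ Geometric(p=0.3) (number of trials until the first success, k ≥ 1).

To find P(1 < X ≤ 5), we use:
P(1 < X ≤ 5) = P(X ≤ 5) - P(X ≤ 1)
                 = F(5) - F(1)
                 = 0.831930 - 0.300000
                 = 0.531930

So there's approximately a 53.2% chance that X falls in this range.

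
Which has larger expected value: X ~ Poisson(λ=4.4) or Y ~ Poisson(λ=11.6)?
Y has larger mean (11.6000 > 4.4000)

Compute the expected value for each distribution:

X ~ Poisson(λ=4.4):
E[X] = 4.4000

Y ~ Poisson(λ=11.6):
E[Y] = 11.6000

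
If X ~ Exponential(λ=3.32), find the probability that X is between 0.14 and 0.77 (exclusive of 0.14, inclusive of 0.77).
0.550677

We have X ~ Exponential(λ=3.32).

To find P(0.14 < X ≤ 0.77), we use:
P(0.14 < X ≤ 0.77) = P(X ≤ 0.77) - P(X ≤ 0.14)
                 = F(0.77) - F(0.14)
                 = 0.922416 - 0.371739
                 = 0.550677

So there's approximately a 55.1% chance that X falls in this range.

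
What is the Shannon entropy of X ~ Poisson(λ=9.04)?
2.5099 nats

We have X ~ Poisson(λ=9.04).

The Shannon entropy measures the uncertainty or information content of the distribution.

For a Poisson distribution with λ=9.04:
H(X) = 2.5099 nats

(In bits, this would be 3.6211 bits.)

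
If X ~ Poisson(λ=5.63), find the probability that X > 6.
0.334499

We have X ~ Poisson(λ=5.63).

P(X > 6) = 1 - P(X ≤ 6)
                = 1 - F(6)
                = 1 - 0.665501
                = 0.334499

So there's approximately a 33.4% chance that X exceeds 6.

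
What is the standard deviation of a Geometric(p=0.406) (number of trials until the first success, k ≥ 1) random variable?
1.8983

We have X ~ Geometric(p=0.406) (number of trials until the first success, k ≥ 1).

For a Geometric distribution with p=0.406 (number of trials until the first success, k ≥ 1):
σ = √Var(X) = 1.8983

The standard deviation is the square root of the variance.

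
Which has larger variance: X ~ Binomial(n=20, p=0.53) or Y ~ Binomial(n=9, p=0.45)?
X has larger variance (4.9820 > 2.2275)

Compute the variance for each distribution:

X ~ Binomial(n=20, p=0.53):
Var(X) = 4.9820

Y ~ Binomial(n=9, p=0.45):
Var(Y) = 2.2275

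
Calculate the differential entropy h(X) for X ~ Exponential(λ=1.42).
0.6493 nats

We have X ~ Exponential(λ=1.42).

The differential entropy measures the uncertainty or information content of the distribution.

For an Exponential distribution with λ=1.42:
h(X) = 0.6493 nats

(In bits, this would be 0.9368 bits.)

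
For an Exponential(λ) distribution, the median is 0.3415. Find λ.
λ = 2.0297

For X ~ Exponential(λ), the CDF is F(x) = 1 - e^(-λx).
The median m satisfies F(m) = 0.5:
1 - e^(-λm) = 0.5
e^(-λm) = 0.5
λm = ln(2)
m = ln(2) / λ

Given m = 0.3415:
λ = ln(2) / 0.3415 = 0.693147 / 0.3415 = 2.0297

Verification: ln(2) / 2.0297 = 0.3415 ✓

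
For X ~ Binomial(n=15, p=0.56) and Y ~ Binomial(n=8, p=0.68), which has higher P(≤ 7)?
Y has higher probability (P(Y ≤ 7) = 0.9543 > P(X ≤ 7) = 0.3176)

Compute P(≤ 7) for each distribution:

X ~ Binomial(n=15, p=0.56):
P(X ≤ 7) = 0.3176

Y ~ Binomial(n=8, p=0.68):
P(Y ≤ 7) = 0.9543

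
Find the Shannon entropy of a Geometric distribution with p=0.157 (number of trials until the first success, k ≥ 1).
2.7685 nats

We have X ~ Geometric(p=0.157) (number of trials until the first success, k ≥ 1).

The Shannon entropy measures the uncertainty or information content of the distribution.

For a Geometric distribution with p=0.157 (number of trials until the first success, k ≥ 1):
H(X) = 2.7685 nats

(In bits, this would be 3.9942 bits.)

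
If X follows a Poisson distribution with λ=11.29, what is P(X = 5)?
0.019103

We have X ~ Poisson(λ=11.29).

For a Poisson distribution, the PMF gives us the probability of each outcome.

Using the PMF formula:
P(X = 5) = 0.019103

Rounded to 4 decimal places: 0.0191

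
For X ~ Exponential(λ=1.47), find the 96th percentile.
2.1897

We have X ~ Exponential(λ=1.47).

We want to find x such that P(X ≤ x) = 0.96.

This is the 96th percentile, which means 96% of values fall below this point.

Using the inverse CDF (quantile function):
x = F⁻¹(0.96) = 2.1897

Verification: P(X ≤ 2.1897) = 0.96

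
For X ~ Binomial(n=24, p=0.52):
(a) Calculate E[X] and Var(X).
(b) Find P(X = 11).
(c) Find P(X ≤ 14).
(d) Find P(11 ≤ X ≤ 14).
(a) E[X] = 12.4800, Var(X) = 5.9904
(b) P(X = 11) = 0.134723
(c) P(X ≤ 14) = 0.794838
(d) P(11 ≤ X ≤ 14) = 0.585533

We have X ~ Binomial(n=24, p=0.52).

(a) Moments:
E[X] = 12.4800
Var(X) = 5.9904
σ = √Var(X) = 2.4475

(b) Point probability using PMF:
P(X = 11) = 0.134723

(c) Cumulative probability using CDF:
P(X ≤ 14) = F(14) = 0.794838

(d) Range probability:
P(11 ≤ X ≤ 14) = P(X ≤ 14) - P(X ≤ 10)
                   = F(14) - F(10)
                   = 0.794838 - 0.209306
                   = 0.585533

This means approximately 58.6% of outcomes fall in the interval [11, 14].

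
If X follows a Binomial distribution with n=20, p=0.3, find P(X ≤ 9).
0.952038

We have X ~ Binomial(n=20, p=0.3).

The CDF gives us P(X ≤ k).

Using the CDF:
P(X ≤ 9) = 0.952038

This means there's approximately a 95.2% chance that X is at most 9.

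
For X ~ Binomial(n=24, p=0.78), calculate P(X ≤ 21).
0.923545

We have X ~ Binomial(n=24, p=0.78).

The CDF gives us P(X ≤ k).

Using the CDF:
P(X ≤ 21) = 0.923545

This means there's approximately a 92.4% chance that X is at most 21.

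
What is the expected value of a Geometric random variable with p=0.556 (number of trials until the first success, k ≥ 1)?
1.7986

We have X ~ Geometric(p=0.556) (number of trials until the first success, k ≥ 1).

For a Geometric distribution with p=0.556 (number of trials until the first success, k ≥ 1):
E[X] = 1.7986

This is the expected (average) value of X.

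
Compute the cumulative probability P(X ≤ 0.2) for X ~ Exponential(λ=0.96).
0.174693

We have X ~ Exponential(λ=0.96).

The CDF gives us P(X ≤ k).

Using the CDF:
P(X ≤ 0.2) = 0.174693

This means there's approximately a 17.5% chance that X is at most 0.2.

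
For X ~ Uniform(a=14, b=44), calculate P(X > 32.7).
0.376667

We have X ~ Uniform(a=14, b=44).

P(X > 32.7) = 1 - P(X ≤ 32.7)
                = 1 - F(32.7)
                = 1 - 0.623333
                = 0.376667

So there's approximately a 37.7% chance that X exceeds 32.7.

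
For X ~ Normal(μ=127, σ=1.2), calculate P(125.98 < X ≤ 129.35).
0.777242

We have X ~ Normal(μ=127, σ=1.2).

To find P(125.98 < X ≤ 129.35), we use:
P(125.98 < X ≤ 129.35) = P(X ≤ 129.35) - P(X ≤ 125.98)
                 = F(129.35) - F(125.98)
                 = 0.974905 - 0.197663
                 = 0.777242

So there's approximately a 77.7% chance that X falls in this range.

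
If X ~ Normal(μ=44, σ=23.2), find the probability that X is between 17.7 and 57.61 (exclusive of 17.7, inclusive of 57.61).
0.592800

We have X ~ Normal(μ=44, σ=23.2).

To find P(17.7 < X ≤ 57.61), we use:
P(17.7 < X ≤ 57.61) = P(X ≤ 57.61) - P(X ≤ 17.7)
                 = F(57.61) - F(17.7)
                 = 0.721277 - 0.128477
                 = 0.592800

So there's approximately a 59.3% chance that X falls in this range.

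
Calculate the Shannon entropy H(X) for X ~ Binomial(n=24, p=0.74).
2.1789 nats

We have X ~ Binomial(n=24, p=0.74).

The Shannon entropy measures the uncertainty or information content of the distribution.

For a Binomial distribution with n=24, p=0.74:
H(X) = 2.1789 nats

(In bits, this would be 3.1436 bits.)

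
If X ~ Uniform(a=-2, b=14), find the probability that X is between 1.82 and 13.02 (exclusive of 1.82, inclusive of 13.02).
0.700000

We have X ~ Uniform(a=-2, b=14).

To find P(1.82 < X ≤ 13.02), we use:
P(1.82 < X ≤ 13.02) = P(X ≤ 13.02) - P(X ≤ 1.82)
                 = F(13.02) - F(1.82)
                 = 0.938750 - 0.238750
                 = 0.700000

So there's approximately a 70.0% chance that X falls in this range.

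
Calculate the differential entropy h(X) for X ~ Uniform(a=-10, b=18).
3.3322 nats

We have X ~ Uniform(a=-10, b=18).

The differential entropy measures the uncertainty or information content of the distribution.

For a Uniform distribution with a=-10, b=18:
h(X) = 3.3322 nats

(In bits, this would be 4.8074 bits.)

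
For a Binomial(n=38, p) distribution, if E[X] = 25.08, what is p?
p = 0.66

For a Binomial(n, p) distribution:
E[X] = n × p

Given n = 38 and E[X] = 25.08:
25.08 = 38 × p
p = 25.08 / 38 = 0.66

Verification: Binomial(38, 0.66) has E[X] = 25.08 ✓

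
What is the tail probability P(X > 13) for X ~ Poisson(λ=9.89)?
0.127649

We have X ~ Poisson(λ=9.89).

P(X > 13) = 1 - P(X ≤ 13)
                = 1 - F(13)
                = 1 - 0.872351
                = 0.127649

So there's approximately a 12.8% chance that X exceeds 13.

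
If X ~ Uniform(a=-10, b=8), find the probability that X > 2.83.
0.287222

We have X ~ Uniform(a=-10, b=8).

P(X > 2.83) = 1 - P(X ≤ 2.83)
                = 1 - F(2.83)
                = 1 - 0.712778
                = 0.287222

So there's approximately a 28.7% chance that X exceeds 2.83.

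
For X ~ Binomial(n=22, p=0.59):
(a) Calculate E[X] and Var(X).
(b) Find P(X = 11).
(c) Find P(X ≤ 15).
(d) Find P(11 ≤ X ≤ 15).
(a) E[X] = 12.9800, Var(X) = 5.3218
(b) P(X = 11) = 0.117071
(c) P(X ≤ 15) = 0.863407
(d) P(11 ≤ X ≤ 15) = 0.721950

We have X ~ Binomial(n=22, p=0.59).

(a) Moments:
E[X] = 12.9800
Var(X) = 5.3218
σ = √Var(X) = 2.3069

(b) Point probability using PMF:
P(X = 11) = 0.117071

(c) Cumulative probability using CDF:
P(X ≤ 15) = F(15) = 0.863407

(d) Range probability:
P(11 ≤ X ≤ 15) = P(X ≤ 15) - P(X ≤ 10)
                   = F(15) - F(10)
                   = 0.863407 - 0.141457
                   = 0.721950

This means approximately 72.2% of outcomes fall in the interval [11, 15].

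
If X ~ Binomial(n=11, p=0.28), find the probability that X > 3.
0.371925

We have X ~ Binomial(n=11, p=0.28).

P(X > 3) = 1 - P(X ≤ 3)
                = 1 - F(3)
                = 1 - 0.628075
                = 0.371925

So there's approximately a 37.2% chance that X exceeds 3.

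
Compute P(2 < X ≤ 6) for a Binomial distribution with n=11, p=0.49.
0.709837

We have X ~ Binomial(n=11, p=0.49).

To find P(2 < X ≤ 6), we use:
P(2 < X ≤ 6) = P(X ≤ 6) - P(X ≤ 2)
                 = F(6) - F(2)
                 = 0.747685 - 0.037847
                 = 0.709837

So there's approximately a 71.0% chance that X falls in this range.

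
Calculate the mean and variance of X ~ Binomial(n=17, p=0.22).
E[X] = 3.7400, Var(X) = 2.9172

We have X ~ Binomial(n=17, p=0.22).

For a Binomial distribution with n=17, p=0.22:

Expected value:
E[X] = 3.7400

Variance:
Var(X) = 2.9172

Standard deviation:
σ = √Var(X) = 1.7080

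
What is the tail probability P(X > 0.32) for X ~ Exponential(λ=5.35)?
0.180504

We have X ~ Exponential(λ=5.35).

P(X > 0.32) = 1 - P(X ≤ 0.32)
                = 1 - F(0.32)
                = 1 - 0.819496
                = 0.180504

So there's approximately a 18.1% chance that X exceeds 0.32.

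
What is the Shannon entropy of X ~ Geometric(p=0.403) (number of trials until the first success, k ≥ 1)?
1.6730 nats

We have X ~ Geometric(p=0.403) (number of trials until the first success, k ≥ 1).

The Shannon entropy measures the uncertainty or information content of the distribution.

For a Geometric distribution with p=0.403 (number of trials until the first success, k ≥ 1):
H(X) = 1.6730 nats

(In bits, this would be 2.4136 bits.)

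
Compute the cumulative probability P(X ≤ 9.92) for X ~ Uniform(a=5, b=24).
0.258947

We have X ~ Uniform(a=5, b=24).

The CDF gives us P(X ≤ k).

Using the CDF:
P(X ≤ 9.92) = 0.258947

This means there's approximately a 25.9% chance that X is at most 9.92.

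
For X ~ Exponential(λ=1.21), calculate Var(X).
0.6830

We have X ~ Exponential(λ=1.21).

For an Exponential distribution with λ=1.21:
Var(X) = 0.6830

The variance measures the spread of the distribution around the mean.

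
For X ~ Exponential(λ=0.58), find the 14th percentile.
0.2600

We have X ~ Exponential(λ=0.58).

We want to find x such that P(X ≤ x) = 0.14.

This is the 14th percentile, which means 14% of values fall below this point.

Using the inverse CDF (quantile function):
x = F⁻¹(0.14) = 0.2600

Verification: P(X ≤ 0.2600) = 0.14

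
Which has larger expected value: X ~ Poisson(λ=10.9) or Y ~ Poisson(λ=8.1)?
X has larger mean (10.9000 > 8.1000)

Compute the expected value for each distribution:

X ~ Poisson(λ=10.9):
E[X] = 10.9000

Y ~ Poisson(λ=8.1):
E[Y] = 8.1000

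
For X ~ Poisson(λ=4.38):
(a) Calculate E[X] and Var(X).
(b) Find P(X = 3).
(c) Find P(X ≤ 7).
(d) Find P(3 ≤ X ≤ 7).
(a) E[X] = 4.3800, Var(X) = 4.3800
(b) P(X = 3) = 0.175413
(c) P(X ≤ 7) = 0.922967
(d) P(3 ≤ X ≤ 7) = 0.735435

We have X ~ Poisson(λ=4.38).

(a) Moments:
E[X] = 4.3800
Var(X) = 4.3800
σ = √Var(X) = 2.0928

(b) Point probability using PMF:
P(X = 3) = 0.175413

(c) Cumulative probability using CDF:
P(X ≤ 7) = F(7) = 0.922967

(d) Range probability:
P(3 ≤ X ≤ 7) = P(X ≤ 7) - P(X ≤ 2)
                   = F(7) - F(2)
                   = 0.922967 - 0.187532
                   = 0.735435

This means approximately 73.5% of outcomes fall in the interval [3, 7].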